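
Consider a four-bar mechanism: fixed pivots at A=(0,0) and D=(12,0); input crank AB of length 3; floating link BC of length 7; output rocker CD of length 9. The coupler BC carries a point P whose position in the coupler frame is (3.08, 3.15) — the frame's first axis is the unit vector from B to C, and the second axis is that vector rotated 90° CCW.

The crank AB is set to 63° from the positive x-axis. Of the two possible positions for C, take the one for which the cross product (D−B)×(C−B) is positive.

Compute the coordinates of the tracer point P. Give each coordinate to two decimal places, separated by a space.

1.64 7.07

A=(0,0), D=(12.00,0)
B = A + 3.00·(cos63°, sin63°) = (1.3620, 2.6730)
|BD| = 10.9687
circle(B,7.00) ∩ circle(D,9.00): a=4.0257, h=5.7266
  candidates: C₊=(6.6618,7.2459) cross=62.814; C₋=(3.8707,-3.8620) cross=-62.814
  mode + wants cross > 0 → take C=(6.6618,7.2459) (cross=62.814)
ex = (C−B)/|BC| = (0.7571,0.6533); ey = (-0.6533,0.7571)
P = B + 3.08·ex + 3.15·ey = (1.6361,7.0700)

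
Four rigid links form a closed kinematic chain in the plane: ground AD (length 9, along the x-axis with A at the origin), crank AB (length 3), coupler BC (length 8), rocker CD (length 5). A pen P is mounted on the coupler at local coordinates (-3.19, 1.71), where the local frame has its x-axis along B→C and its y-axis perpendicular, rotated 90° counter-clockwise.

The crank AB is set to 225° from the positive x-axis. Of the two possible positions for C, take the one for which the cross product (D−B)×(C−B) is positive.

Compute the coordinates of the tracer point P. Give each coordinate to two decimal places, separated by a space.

-5.73 -2.45

A=(0,0), D=(9.00,0)
B = A + 3.00·(cos225°, sin225°) = (-2.1213, -2.1213)
|BD| = 11.3218
circle(B,8.00) ∩ circle(D,5.00): a=7.3833, h=3.0802
  candidates: C₊=(4.5541,2.2877) cross=34.873; C₋=(5.7083,-3.7636) cross=-34.873
  mode + wants cross > 0 → take C=(4.5541,2.2877) (cross=34.873)
ex = (C−B)/|BC| = (0.8344,0.5511); ey = (-0.5511,0.8344)
P = B + -3.19·ex + 1.71·ey = (-5.7256,-2.4526)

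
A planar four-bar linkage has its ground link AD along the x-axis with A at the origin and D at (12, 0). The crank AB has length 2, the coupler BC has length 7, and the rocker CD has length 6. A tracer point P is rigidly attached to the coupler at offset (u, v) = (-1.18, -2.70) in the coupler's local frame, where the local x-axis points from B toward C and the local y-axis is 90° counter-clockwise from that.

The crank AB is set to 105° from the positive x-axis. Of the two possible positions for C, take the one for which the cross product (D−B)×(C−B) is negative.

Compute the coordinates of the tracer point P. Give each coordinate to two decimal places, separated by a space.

A=(0,0), D=(12.00,0)
B = A + 2.00·(cos105°, sin105°) = (-0.5176, 1.9319)
|BD| = 12.6658
circle(B,7.00) ∩ circle(D,6.00): a=6.8461, h=1.4597
  candidates: C₊=(6.4710,2.3303) cross=18.489; C₋=(6.0257,-0.5550) cross=-18.489
  mode - wants cross < 0 → take C=(6.0257,-0.5550) (cross=-18.489)
ex = (C−B)/|BC| = (0.9348,-0.3553); ey = (0.3553,0.9348)
P = B + -1.18·ex + -2.70·ey = (-2.5799,-0.1728)

-2.58 -0.17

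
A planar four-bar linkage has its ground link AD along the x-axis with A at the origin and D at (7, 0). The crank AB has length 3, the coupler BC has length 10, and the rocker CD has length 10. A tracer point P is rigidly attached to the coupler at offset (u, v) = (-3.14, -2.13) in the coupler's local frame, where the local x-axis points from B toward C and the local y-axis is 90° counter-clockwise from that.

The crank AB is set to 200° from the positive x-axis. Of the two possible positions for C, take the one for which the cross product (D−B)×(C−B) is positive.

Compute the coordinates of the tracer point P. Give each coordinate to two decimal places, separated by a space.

-2.13 -4.76

A=(0,0), D=(7.00,0)
B = A + 3.00·(cos200°, sin200°) = (-2.8191, -1.0261)
|BD| = 9.8725
circle(B,10.00) ∩ circle(D,10.00): a=4.9363, h=8.6967
  candidates: C₊=(1.1866,8.1366) cross=85.859; C₋=(2.9943,-9.1627) cross=-85.859
  mode + wants cross > 0 → take C=(1.1866,8.1366) (cross=85.859)
ex = (C−B)/|BC| = (0.4006,0.9163); ey = (-0.9163,0.4006)
P = B + -3.14·ex + -2.13·ey = (-2.1252,-4.7563)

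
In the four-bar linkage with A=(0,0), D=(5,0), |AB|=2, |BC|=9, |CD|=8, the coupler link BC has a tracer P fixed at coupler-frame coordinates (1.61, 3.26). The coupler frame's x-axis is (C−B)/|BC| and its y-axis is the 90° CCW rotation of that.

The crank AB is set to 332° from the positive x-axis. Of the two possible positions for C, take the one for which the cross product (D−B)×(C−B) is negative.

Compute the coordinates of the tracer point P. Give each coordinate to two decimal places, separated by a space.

A=(0,0), D=(5.00,0)
B = A + 2.00·(cos332°, sin332°) = (1.7659, -0.9389)
|BD| = 3.3676
circle(B,9.00) ∩ circle(D,8.00): a=4.2078, h=7.9558
  candidates: C₊=(3.5887,7.8745) cross=26.792; C₋=(8.0250,-7.4060) cross=-26.792
  mode - wants cross < 0 → take C=(8.0250,-7.4060) (cross=-26.792)
ex = (C−B)/|BC| = (0.6955,-0.7186); ey = (0.7186,0.6955)
P = B + 1.61·ex + 3.26·ey = (5.2281,0.1714)

5.23 0.17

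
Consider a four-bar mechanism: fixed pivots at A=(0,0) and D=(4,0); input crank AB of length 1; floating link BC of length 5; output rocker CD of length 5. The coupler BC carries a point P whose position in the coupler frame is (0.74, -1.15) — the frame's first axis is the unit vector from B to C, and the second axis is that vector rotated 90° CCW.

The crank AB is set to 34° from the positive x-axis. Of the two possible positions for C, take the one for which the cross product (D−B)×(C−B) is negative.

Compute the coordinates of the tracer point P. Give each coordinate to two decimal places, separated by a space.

A=(0,0), D=(4.00,0)
B = A + 1.00·(cos34°, sin34°) = (0.8290, 0.5592)
|BD| = 3.2199
circle(B,5.00) ∩ circle(D,5.00): a=1.6099, h=4.7337
  candidates: C₊=(3.2366,4.9414) cross=15.242; C₋=(1.5924,-4.3822) cross=-15.242
  mode - wants cross < 0 → take C=(1.5924,-4.3822) (cross=-15.242)
ex = (C−B)/|BC| = (0.1527,-0.9883); ey = (0.9883,0.1527)
P = B + 0.74·ex + -1.15·ey = (-0.1945,-0.3477)

-0.19 -0.35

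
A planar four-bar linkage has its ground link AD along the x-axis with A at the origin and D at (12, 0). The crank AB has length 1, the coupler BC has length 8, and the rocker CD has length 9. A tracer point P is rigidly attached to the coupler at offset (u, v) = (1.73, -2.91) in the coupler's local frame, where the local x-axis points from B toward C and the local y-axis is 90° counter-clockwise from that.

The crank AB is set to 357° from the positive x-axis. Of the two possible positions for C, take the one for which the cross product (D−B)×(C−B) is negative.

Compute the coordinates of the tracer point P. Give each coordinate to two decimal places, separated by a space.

-0.31 -3.17

A=(0,0), D=(12.00,0)
B = A + 1.00·(cos357°, sin357°) = (0.9986, -0.0523)
|BD| = 11.0015
circle(B,8.00) ∩ circle(D,9.00): a=4.7281, h=6.4533
  candidates: C₊=(5.6960,6.4234) cross=70.996; C₋=(5.7574,-6.4831) cross=-70.996
  mode - wants cross < 0 → take C=(5.7574,-6.4831) (cross=-70.996)
ex = (C−B)/|BC| = (0.5948,-0.8038); ey = (0.8038,0.5948)
P = B + 1.73·ex + -2.91·ey = (-0.3115,-3.1740)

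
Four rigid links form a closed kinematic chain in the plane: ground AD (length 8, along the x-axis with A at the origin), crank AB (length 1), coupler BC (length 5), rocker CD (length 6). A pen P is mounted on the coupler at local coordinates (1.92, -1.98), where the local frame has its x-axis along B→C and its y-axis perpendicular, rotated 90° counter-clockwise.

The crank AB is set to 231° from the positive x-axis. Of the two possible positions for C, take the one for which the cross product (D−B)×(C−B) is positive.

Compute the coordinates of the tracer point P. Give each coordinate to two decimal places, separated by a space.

2.13 -0.70

A=(0,0), D=(8.00,0)
B = A + 1.00·(cos231°, sin231°) = (-0.6293, -0.7771)
|BD| = 8.6642
circle(B,5.00) ∩ circle(D,6.00): a=3.6973, h=3.3660
  candidates: C₊=(2.7512,2.9069) cross=29.164; C₋=(3.3550,-3.7979) cross=-29.164
  mode + wants cross > 0 → take C=(2.7512,2.9069) (cross=29.164)
ex = (C−B)/|BC| = (0.6761,0.7368); ey = (-0.7368,0.6761)
P = B + 1.92·ex + -1.98·ey = (2.1277,-0.7012)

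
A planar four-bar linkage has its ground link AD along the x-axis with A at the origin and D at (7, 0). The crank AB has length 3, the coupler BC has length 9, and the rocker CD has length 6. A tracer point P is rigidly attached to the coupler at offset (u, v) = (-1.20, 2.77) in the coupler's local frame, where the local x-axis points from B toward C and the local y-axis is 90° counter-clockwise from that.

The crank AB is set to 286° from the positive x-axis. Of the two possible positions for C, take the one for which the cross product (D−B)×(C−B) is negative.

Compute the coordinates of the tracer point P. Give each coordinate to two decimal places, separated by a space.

0.48 0.11

A=(0,0), D=(7.00,0)
B = A + 3.00·(cos286°, sin286°) = (0.8269, -2.8838)
|BD| = 6.8135
circle(B,9.00) ∩ circle(D,6.00): a=6.7090, h=5.9991
  candidates: C₊=(4.3663,5.3911) cross=40.875; C₋=(9.4445,-5.4795) cross=-40.875
  mode - wants cross < 0 → take C=(9.4445,-5.4795) (cross=-40.875)
ex = (C−B)/|BC| = (0.9575,-0.2884); ey = (0.2884,0.9575)
P = B + -1.20·ex + 2.77·ey = (0.4768,0.1146)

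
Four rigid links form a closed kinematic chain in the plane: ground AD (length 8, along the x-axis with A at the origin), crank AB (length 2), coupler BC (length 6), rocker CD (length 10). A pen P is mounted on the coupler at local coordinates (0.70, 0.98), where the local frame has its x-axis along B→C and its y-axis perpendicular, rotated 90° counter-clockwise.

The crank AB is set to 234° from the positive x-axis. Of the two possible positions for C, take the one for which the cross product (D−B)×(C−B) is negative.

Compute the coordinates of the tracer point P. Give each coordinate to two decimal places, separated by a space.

-0.01 -1.90

A=(0,0), D=(8.00,0)
B = A + 2.00·(cos234°, sin234°) = (-1.1756, -1.6180)
|BD| = 9.3171
circle(B,6.00) ∩ circle(D,10.00): a=1.2240, h=5.8738
  candidates: C₊=(-0.9902,4.3791) cross=54.727; C₋=(1.0499,-7.1900) cross=-54.727
  mode - wants cross < 0 → take C=(1.0499,-7.1900) (cross=-54.727)
ex = (C−B)/|BC| = (0.3709,-0.9287); ey = (0.9287,0.3709)
P = B + 0.70·ex + 0.98·ey = (-0.0058,-1.9046)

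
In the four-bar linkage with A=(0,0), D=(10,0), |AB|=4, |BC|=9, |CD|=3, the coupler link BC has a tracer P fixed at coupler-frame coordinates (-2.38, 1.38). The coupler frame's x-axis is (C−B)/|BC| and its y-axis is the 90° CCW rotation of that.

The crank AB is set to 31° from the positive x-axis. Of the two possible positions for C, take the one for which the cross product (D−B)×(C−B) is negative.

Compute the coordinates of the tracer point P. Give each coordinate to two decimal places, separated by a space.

2.18 4.51

A=(0,0), D=(10.00,0)
B = A + 4.00·(cos31°, sin31°) = (3.4287, 2.0602)
|BD| = 6.8867
circle(B,9.00) ∩ circle(D,3.00): a=8.6708, h=2.4118
  candidates: C₊=(12.4239,1.7677) cross=16.610; C₋=(10.9809,-2.8351) cross=-16.610
  mode - wants cross < 0 → take C=(10.9809,-2.8351) (cross=-16.610)
ex = (C−B)/|BC| = (0.8391,-0.5439); ey = (0.5439,0.8391)
P = B + -2.38·ex + 1.38·ey = (2.1821,4.5127)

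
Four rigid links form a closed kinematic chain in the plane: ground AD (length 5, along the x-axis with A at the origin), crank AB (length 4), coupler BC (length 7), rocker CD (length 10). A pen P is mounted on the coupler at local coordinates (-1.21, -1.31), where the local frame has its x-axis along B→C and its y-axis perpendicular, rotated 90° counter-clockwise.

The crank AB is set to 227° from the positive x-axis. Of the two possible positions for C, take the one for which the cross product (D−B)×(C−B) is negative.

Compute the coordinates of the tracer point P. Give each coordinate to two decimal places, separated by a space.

-4.46 -2.51

A=(0,0), D=(5.00,0)
B = A + 4.00·(cos227°, sin227°) = (-2.7280, -2.9254)
|BD| = 8.2632
circle(B,7.00) ∩ circle(D,10.00): a=1.0456, h=6.9215
  candidates: C₊=(-4.2005,3.9180) cross=57.193; C₋=(0.7003,-9.0284) cross=-57.193
  mode - wants cross < 0 → take C=(0.7003,-9.0284) (cross=-57.193)
ex = (C−B)/|BC| = (0.4898,-0.8719); ey = (0.8719,0.4898)
P = B + -1.21·ex + -1.31·ey = (-4.4627,-2.5120)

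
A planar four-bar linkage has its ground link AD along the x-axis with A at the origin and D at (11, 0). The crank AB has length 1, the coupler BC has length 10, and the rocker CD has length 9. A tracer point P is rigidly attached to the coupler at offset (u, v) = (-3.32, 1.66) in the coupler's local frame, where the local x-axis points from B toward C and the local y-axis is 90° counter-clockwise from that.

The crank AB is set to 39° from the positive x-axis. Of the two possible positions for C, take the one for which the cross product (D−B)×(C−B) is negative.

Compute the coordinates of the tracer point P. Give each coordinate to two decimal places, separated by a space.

0.32 4.31

A=(0,0), D=(11.00,0)
B = A + 1.00·(cos39°, sin39°) = (0.7771, 0.6293)
|BD| = 10.2422
circle(B,10.00) ∩ circle(D,9.00): a=6.0486, h=7.9633
  candidates: C₊=(7.3037,8.2059) cross=81.562; C₋=(6.3251,-7.6906) cross=-81.562
  mode - wants cross < 0 → take C=(6.3251,-7.6906) (cross=-81.562)
ex = (C−B)/|BC| = (0.5548,-0.8320); ey = (0.8320,0.5548)
P = B + -3.32·ex + 1.66·ey = (0.3163,4.3125)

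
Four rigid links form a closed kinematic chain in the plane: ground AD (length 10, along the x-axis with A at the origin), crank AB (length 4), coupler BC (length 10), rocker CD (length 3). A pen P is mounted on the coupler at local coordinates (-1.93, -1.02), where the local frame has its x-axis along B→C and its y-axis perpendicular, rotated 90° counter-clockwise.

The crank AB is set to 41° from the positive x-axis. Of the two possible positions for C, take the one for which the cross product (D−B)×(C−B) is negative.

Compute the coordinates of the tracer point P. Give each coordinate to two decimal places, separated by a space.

A=(0,0), D=(10.00,0)
B = A + 4.00·(cos41°, sin41°) = (3.0188, 2.6242)
|BD| = 7.4581
circle(B,10.00) ∩ circle(D,3.00): a=9.8298, h=1.8371
  candidates: C₊=(12.8665,0.8851) cross=13.701; C₋=(11.5736,-2.5542) cross=-13.701
  mode - wants cross < 0 → take C=(11.5736,-2.5542) (cross=-13.701)
ex = (C−B)/|BC| = (0.8555,-0.5178); ey = (0.5178,0.8555)
P = B + -1.93·ex + -1.02·ey = (0.8396,2.7511)

0.84 2.75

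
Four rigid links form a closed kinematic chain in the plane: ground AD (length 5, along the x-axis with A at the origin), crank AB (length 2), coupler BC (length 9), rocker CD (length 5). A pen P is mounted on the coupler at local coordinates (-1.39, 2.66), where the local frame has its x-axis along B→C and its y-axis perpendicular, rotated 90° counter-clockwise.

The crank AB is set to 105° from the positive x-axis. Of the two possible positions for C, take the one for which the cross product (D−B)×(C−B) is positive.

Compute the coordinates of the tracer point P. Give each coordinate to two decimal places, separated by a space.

-2.42 4.25

A=(0,0), D=(5.00,0)
B = A + 2.00·(cos105°, sin105°) = (-0.5176, 1.9319)
|BD| = 5.8461
circle(B,9.00) ∩ circle(D,5.00): a=7.7126, h=4.6385
  candidates: C₊=(8.2945,3.7612) cross=27.117; C₋=(5.2288,-4.9948) cross=-27.117
  mode + wants cross > 0 → take C=(8.2945,3.7612) (cross=27.117)
ex = (C−B)/|BC| = (0.9791,0.2033); ey = (-0.2033,0.9791)
P = B + -1.39·ex + 2.66·ey = (-2.4193,4.2538)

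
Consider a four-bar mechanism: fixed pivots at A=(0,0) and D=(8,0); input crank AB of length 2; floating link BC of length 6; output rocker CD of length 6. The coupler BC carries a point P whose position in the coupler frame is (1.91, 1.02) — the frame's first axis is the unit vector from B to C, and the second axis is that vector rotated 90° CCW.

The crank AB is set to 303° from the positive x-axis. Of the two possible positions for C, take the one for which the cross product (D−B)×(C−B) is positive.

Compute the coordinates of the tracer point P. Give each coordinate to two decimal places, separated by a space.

0.89 0.48

A=(0,0), D=(8.00,0)
B = A + 2.00·(cos303°, sin303°) = (1.0893, -1.6773)
|BD| = 7.1114
circle(B,6.00) ∩ circle(D,6.00): a=3.5557, h=4.8329
  candidates: C₊=(3.4047,3.8579) cross=34.369; C₋=(5.6846,-5.5352) cross=-34.369
  mode + wants cross > 0 → take C=(3.4047,3.8579) (cross=34.369)
ex = (C−B)/|BC| = (0.3859,0.9225); ey = (-0.9225,0.3859)
P = B + 1.91·ex + 1.02·ey = (0.8854,0.4783)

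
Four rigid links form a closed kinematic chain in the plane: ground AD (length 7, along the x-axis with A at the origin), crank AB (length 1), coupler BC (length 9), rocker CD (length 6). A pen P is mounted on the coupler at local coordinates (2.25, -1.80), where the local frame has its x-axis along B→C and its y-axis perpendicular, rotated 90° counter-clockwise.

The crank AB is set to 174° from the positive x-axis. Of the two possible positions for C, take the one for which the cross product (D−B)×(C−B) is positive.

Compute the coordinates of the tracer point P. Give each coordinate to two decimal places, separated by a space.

1.89 0.18

A=(0,0), D=(7.00,0)
B = A + 1.00·(cos174°, sin174°) = (-0.9945, 0.1045)
|BD| = 7.9952
circle(B,9.00) ∩ circle(D,6.00): a=6.8118, h=5.8821
  candidates: C₊=(5.8936,5.8971) cross=47.029; C₋=(5.7398,-5.8662) cross=-47.029
  mode + wants cross > 0 → take C=(5.8936,5.8971) (cross=47.029)
ex = (C−B)/|BC| = (0.7653,0.6436); ey = (-0.6436,0.7653)
P = B + 2.25·ex + -1.80·ey = (1.8860,0.1751)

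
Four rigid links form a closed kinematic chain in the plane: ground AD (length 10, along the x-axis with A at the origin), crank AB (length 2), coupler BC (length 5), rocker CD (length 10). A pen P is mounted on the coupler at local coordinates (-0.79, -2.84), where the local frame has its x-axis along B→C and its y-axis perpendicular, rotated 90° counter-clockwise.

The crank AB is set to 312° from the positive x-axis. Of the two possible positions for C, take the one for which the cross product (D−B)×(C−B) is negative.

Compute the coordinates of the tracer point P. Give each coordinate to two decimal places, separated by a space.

-1.60 -1.26

A=(0,0), D=(10.00,0)
B = A + 2.00·(cos312°, sin312°) = (1.3383, -1.4863)
|BD| = 8.7883
circle(B,5.00) ∩ circle(D,10.00): a=0.1271, h=4.9984
  candidates: C₊=(0.6182,3.4616) cross=43.927; C₋=(2.3089,-6.3912) cross=-43.927
  mode - wants cross < 0 → take C=(2.3089,-6.3912) (cross=-43.927)
ex = (C−B)/|BC| = (0.1941,-0.9810); ey = (0.9810,0.1941)
P = B + -0.79·ex + -2.84·ey = (-1.6011,-1.2626)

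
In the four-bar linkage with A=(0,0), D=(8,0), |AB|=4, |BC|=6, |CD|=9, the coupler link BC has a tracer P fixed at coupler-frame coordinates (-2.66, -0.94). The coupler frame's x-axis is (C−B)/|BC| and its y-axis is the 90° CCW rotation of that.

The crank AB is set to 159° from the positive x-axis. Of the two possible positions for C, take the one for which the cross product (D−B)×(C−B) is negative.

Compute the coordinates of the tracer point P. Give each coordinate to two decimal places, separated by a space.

-6.03 3.08

A=(0,0), D=(8.00,0)
B = A + 4.00·(cos159°, sin159°) = (-3.7343, 1.4335)
|BD| = 11.8216
circle(B,6.00) ∩ circle(D,9.00): a=4.0075, h=4.4654
  candidates: C₊=(0.7851,5.3800) cross=52.788; C₋=(-0.2979,-3.4850) cross=-52.788
  mode - wants cross < 0 → take C=(-0.2979,-3.4850) (cross=-52.788)
ex = (C−B)/|BC| = (0.5727,-0.8197); ey = (0.8197,0.5727)
P = B + -2.66·ex + -0.94·ey = (-6.0284,3.0756)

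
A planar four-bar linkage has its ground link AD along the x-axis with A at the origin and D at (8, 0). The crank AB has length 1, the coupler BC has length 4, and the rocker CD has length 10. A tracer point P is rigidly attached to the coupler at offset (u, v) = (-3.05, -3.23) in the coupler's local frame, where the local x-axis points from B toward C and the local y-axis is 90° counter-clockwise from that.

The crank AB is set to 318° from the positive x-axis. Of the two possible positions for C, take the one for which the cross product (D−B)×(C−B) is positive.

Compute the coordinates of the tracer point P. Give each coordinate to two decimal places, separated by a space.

5.16 -1.14

A=(0,0), D=(8.00,0)
B = A + 1.00·(cos318°, sin318°) = (0.7431, -0.6691)
|BD| = 7.2876
circle(B,4.00) ∩ circle(D,10.00): a=-2.1194, h=3.3924
  candidates: C₊=(-1.6787,2.5143) cross=24.722; C₋=(-1.0558,-4.2418) cross=-24.722
  mode + wants cross > 0 → take C=(-1.6787,2.5143) (cross=24.722)
ex = (C−B)/|BC| = (-0.6055,0.7959); ey = (-0.7959,-0.6055)
P = B + -3.05·ex + -3.23·ey = (5.1605,-1.1408)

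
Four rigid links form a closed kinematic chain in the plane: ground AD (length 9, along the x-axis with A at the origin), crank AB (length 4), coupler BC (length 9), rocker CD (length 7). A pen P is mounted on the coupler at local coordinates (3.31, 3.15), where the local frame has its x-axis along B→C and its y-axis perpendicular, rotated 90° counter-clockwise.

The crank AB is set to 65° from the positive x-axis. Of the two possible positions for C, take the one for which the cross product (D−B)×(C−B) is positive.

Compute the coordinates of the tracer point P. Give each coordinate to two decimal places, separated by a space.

A=(0,0), D=(9.00,0)
B = A + 4.00·(cos65°, sin65°) = (1.6905, 3.6252)
|BD| = 8.1591
circle(B,9.00) ∩ circle(D,7.00): a=6.0406, h=6.6717
  candidates: C₊=(10.0664,6.9183) cross=54.435; C₋=(4.1377,-5.0357) cross=-54.435
  mode + wants cross > 0 → take C=(10.0664,6.9183) (cross=54.435)
ex = (C−B)/|BC| = (0.9307,0.3659); ey = (-0.3659,0.9307)
P = B + 3.31·ex + 3.15·ey = (3.6184,7.7679)

3.62 7.77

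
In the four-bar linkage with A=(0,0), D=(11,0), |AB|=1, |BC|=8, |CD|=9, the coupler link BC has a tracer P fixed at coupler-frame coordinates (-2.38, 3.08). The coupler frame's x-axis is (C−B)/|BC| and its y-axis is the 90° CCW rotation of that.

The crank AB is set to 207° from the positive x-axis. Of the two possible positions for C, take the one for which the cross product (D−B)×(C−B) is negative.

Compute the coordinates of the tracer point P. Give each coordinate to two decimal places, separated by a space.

A=(0,0), D=(11.00,0)
B = A + 1.00·(cos207°, sin207°) = (-0.8910, -0.4540)
|BD| = 11.8997
circle(B,8.00) ∩ circle(D,9.00): a=5.2355, h=6.0489
  candidates: C₊=(4.1099,5.7903) cross=71.980; C₋=(4.5715,-6.2987) cross=-71.980
  mode - wants cross < 0 → take C=(4.5715,-6.2987) (cross=-71.980)
ex = (C−B)/|BC| = (0.6828,-0.7306); ey = (0.7306,0.6828)
P = B + -2.38·ex + 3.08·ey = (-0.2659,3.3879)

-0.27 3.39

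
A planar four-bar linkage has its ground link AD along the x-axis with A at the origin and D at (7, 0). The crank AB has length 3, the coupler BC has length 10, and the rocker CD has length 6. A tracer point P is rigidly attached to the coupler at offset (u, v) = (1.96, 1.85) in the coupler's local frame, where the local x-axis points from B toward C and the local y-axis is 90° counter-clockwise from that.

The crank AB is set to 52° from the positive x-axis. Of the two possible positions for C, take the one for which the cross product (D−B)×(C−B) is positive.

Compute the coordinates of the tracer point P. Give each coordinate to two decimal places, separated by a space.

A=(0,0), D=(7.00,0)
B = A + 3.00·(cos52°, sin52°) = (1.8470, 2.3640)
|BD| = 5.6694
circle(B,10.00) ∩ circle(D,6.00): a=8.4790, h=5.3015
  candidates: C₊=(11.7643,3.6471) cross=30.056; C₋=(7.3431,-5.9902) cross=-30.056
  mode + wants cross > 0 → take C=(11.7643,3.6471) (cross=30.056)
ex = (C−B)/|BC| = (0.9917,0.1283); ey = (-0.1283,0.9917)
P = B + 1.96·ex + 1.85·ey = (3.5534,4.4502)

3.55 4.45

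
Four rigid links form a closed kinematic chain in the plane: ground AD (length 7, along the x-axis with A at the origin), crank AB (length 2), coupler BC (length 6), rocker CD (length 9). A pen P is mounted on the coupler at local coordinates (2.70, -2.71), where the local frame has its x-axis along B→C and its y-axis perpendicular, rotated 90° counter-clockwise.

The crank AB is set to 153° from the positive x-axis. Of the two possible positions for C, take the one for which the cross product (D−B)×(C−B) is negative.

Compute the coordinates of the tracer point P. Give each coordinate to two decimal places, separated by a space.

-3.86 -2.30

A=(0,0), D=(7.00,0)
B = A + 2.00·(cos153°, sin153°) = (-1.7820, 0.9080)
|BD| = 8.8288
circle(B,6.00) ∩ circle(D,9.00): a=1.8659, h=5.7025
  candidates: C₊=(0.6605,6.3883) cross=50.346; C₋=(-0.5124,-4.9562) cross=-50.346
  mode - wants cross < 0 → take C=(-0.5124,-4.9562) (cross=-50.346)
ex = (C−B)/|BC| = (0.2116,-0.9774); ey = (0.9774,0.2116)
P = B + 2.70·ex + -2.71·ey = (-3.8593,-2.3043)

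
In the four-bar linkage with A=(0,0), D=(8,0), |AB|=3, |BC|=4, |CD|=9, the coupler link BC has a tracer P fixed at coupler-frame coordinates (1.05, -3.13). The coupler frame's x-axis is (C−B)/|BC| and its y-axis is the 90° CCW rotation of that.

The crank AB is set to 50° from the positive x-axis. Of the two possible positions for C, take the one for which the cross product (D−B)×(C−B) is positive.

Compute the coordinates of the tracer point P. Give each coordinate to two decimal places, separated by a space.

A=(0,0), D=(8.00,0)
B = A + 3.00·(cos50°, sin50°) = (1.9284, 2.2981)
|BD| = 6.4920
circle(B,4.00) ∩ circle(D,9.00): a=-1.7601, h=3.5919
  candidates: C₊=(1.5537,6.2805) cross=23.319; C₋=(-0.9893,-0.4381) cross=-23.319
  mode + wants cross > 0 → take C=(1.5537,6.2805) (cross=23.319)
ex = (C−B)/|BC| = (-0.0937,0.9956); ey = (-0.9956,-0.0937)
P = B + 1.05·ex + -3.13·ey = (4.9463,3.6367)

4.95 3.64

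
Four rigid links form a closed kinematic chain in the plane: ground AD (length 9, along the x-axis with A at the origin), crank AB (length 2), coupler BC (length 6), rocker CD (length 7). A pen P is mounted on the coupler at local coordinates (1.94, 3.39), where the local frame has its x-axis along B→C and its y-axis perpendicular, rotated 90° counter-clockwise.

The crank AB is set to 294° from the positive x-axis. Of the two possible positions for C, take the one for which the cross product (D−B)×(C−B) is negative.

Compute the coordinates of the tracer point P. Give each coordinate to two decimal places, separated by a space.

4.54 -0.65

A=(0,0), D=(9.00,0)
B = A + 2.00·(cos294°, sin294°) = (0.8135, -1.8271)
|BD| = 8.3879
circle(B,6.00) ∩ circle(D,7.00): a=3.4190, h=4.9305
  candidates: C₊=(3.0764,3.7298) cross=41.357; C₋=(5.2244,-5.8945) cross=-41.357
  mode - wants cross < 0 → take C=(5.2244,-5.8945) (cross=-41.357)
ex = (C−B)/|BC| = (0.7352,-0.6779); ey = (0.6779,0.7352)
P = B + 1.94·ex + 3.39·ey = (4.5378,-0.6500)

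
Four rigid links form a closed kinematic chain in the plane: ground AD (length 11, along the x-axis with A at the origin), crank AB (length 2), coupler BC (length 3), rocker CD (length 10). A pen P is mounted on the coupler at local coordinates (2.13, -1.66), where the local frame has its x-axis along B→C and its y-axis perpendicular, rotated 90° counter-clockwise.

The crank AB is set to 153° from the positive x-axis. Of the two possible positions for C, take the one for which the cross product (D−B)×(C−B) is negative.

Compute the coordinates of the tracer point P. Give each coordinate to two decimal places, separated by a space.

A=(0,0), D=(11.00,0)
B = A + 2.00·(cos153°, sin153°) = (-1.7820, 0.9080)
|BD| = 12.8142
circle(B,3.00) ∩ circle(D,10.00): a=2.8564, h=0.9171
  candidates: C₊=(1.1322,1.6204) cross=11.753; C₋=(1.0022,-0.2093) cross=-11.753
  mode - wants cross < 0 → take C=(1.0022,-0.2093) (cross=-11.753)
ex = (C−B)/|BC| = (0.9281,-0.3724); ey = (0.3724,0.9281)
P = B + 2.13·ex + -1.66·ey = (-0.4234,-1.4258)

-0.42 -1.43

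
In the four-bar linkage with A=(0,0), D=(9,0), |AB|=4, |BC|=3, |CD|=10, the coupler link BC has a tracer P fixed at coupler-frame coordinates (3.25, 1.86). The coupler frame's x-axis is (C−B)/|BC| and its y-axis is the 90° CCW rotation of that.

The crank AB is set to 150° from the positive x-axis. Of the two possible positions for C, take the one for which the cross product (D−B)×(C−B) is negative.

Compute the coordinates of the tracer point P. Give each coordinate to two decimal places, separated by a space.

0.27 1.68

A=(0,0), D=(9.00,0)
B = A + 4.00·(cos150°, sin150°) = (-3.4641, 2.0000)
|BD| = 12.6235
circle(B,3.00) ∩ circle(D,10.00): a=2.7074, h=1.2923
  candidates: C₊=(-0.5862,2.8470) cross=16.313; C₋=(-0.9956,0.2951) cross=-16.313
  mode - wants cross < 0 → take C=(-0.9956,0.2951) (cross=-16.313)
ex = (C−B)/|BC| = (0.8228,-0.5683); ey = (0.5683,0.8228)
P = B + 3.25·ex + 1.86·ey = (0.2671,1.6835)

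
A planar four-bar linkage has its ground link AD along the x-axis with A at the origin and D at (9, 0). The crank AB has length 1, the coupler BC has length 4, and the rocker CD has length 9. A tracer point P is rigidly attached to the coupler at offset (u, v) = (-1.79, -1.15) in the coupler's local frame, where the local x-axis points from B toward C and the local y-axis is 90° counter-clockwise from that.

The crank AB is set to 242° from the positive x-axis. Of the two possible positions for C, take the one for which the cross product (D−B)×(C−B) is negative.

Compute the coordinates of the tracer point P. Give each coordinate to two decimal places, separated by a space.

-2.27 0.26

A=(0,0), D=(9.00,0)
B = A + 1.00·(cos242°, sin242°) = (-0.4695, -0.8829)
|BD| = 9.5105
circle(B,4.00) ∩ circle(D,9.00): a=1.3380, h=3.7696
  candidates: C₊=(0.5128,2.9946) cross=35.851; C₋=(1.2127,-4.5120) cross=-35.851
  mode - wants cross < 0 → take C=(1.2127,-4.5120) (cross=-35.851)
ex = (C−B)/|BC| = (0.4205,-0.9073); ey = (0.9073,0.4205)
P = B + -1.79·ex + -1.15·ey = (-2.2656,0.2574)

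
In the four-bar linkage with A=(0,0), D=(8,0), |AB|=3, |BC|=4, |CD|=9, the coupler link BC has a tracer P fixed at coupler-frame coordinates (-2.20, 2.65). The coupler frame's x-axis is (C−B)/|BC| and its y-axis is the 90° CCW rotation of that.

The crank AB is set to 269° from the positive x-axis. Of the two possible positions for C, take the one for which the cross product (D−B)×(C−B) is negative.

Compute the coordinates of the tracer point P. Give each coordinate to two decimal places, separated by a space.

A=(0,0), D=(8.00,0)
B = A + 3.00·(cos269°, sin269°) = (-0.0524, -2.9995)
|BD| = 8.5929
circle(B,4.00) ∩ circle(D,9.00): a=0.5142, h=3.9668
  candidates: C₊=(-0.9552,0.8972) cross=34.086; C₋=(1.8142,-6.5373) cross=-34.086
  mode - wants cross < 0 → take C=(1.8142,-6.5373) (cross=-34.086)
ex = (C−B)/|BC| = (0.4667,-0.8844); ey = (0.8844,0.4667)
P = B + -2.20·ex + 2.65·ey = (1.2648,0.1829)

1.26 0.18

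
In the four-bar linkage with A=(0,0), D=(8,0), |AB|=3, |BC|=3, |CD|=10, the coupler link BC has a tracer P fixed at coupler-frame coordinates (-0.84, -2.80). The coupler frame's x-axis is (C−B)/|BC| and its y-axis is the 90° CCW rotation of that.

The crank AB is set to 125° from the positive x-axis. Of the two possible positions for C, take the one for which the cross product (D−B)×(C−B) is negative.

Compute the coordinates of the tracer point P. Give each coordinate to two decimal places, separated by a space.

A=(0,0), D=(8.00,0)
B = A + 3.00·(cos125°, sin125°) = (-1.7207, 2.4575)
|BD| = 10.0265
circle(B,3.00) ∩ circle(D,10.00): a=0.4753, h=2.9621
  candidates: C₊=(-0.5339,5.2127) cross=29.700; C₋=(-1.9859,-0.5308) cross=-29.700
  mode - wants cross < 0 → take C=(-1.9859,-0.5308) (cross=-29.700)
ex = (C−B)/|BC| = (-0.0884,-0.9961); ey = (0.9961,-0.0884)
P = B + -0.84·ex + -2.80·ey = (-4.4355,3.5417)

-4.44 3.54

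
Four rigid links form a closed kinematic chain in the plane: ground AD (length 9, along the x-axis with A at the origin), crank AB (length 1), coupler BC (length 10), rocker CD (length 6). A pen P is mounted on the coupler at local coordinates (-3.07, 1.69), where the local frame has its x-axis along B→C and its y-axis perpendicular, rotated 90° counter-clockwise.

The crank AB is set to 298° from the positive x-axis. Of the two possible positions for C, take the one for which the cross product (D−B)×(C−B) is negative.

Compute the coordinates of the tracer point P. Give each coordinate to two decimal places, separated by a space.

A=(0,0), D=(9.00,0)
B = A + 1.00·(cos298°, sin298°) = (0.4695, -0.8829)
|BD| = 8.5761
circle(B,10.00) ∩ circle(D,6.00): a=8.0193, h=5.9741
  candidates: C₊=(7.8311,5.8850) cross=51.235; C₋=(9.0613,-5.9997) cross=-51.235
  mode - wants cross < 0 → take C=(9.0613,-5.9997) (cross=-51.235)
ex = (C−B)/|BC| = (0.8592,-0.5117); ey = (0.5117,0.8592)
P = B + -3.07·ex + 1.69·ey = (-1.3035,2.1399)

-1.30 2.14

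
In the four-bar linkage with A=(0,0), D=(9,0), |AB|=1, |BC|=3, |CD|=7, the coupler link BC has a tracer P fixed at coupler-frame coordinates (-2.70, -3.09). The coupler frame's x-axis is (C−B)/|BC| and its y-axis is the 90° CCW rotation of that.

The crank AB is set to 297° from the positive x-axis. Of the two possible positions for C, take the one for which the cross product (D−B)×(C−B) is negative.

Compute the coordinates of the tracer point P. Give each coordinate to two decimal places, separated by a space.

A=(0,0), D=(9.00,0)
B = A + 1.00·(cos297°, sin297°) = (0.4540, -0.8910)
|BD| = 8.5923
circle(B,3.00) ∩ circle(D,7.00): a=1.9685, h=2.2638
  candidates: C₊=(2.1771,1.5648) cross=19.452; C₋=(2.6466,-2.9385) cross=-19.452
  mode - wants cross < 0 → take C=(2.6466,-2.9385) (cross=-19.452)
ex = (C−B)/|BC| = (0.7309,-0.6825); ey = (0.6825,0.7309)
P = B + -2.70·ex + -3.09·ey = (-3.6283,-1.3067)

-3.63 -1.31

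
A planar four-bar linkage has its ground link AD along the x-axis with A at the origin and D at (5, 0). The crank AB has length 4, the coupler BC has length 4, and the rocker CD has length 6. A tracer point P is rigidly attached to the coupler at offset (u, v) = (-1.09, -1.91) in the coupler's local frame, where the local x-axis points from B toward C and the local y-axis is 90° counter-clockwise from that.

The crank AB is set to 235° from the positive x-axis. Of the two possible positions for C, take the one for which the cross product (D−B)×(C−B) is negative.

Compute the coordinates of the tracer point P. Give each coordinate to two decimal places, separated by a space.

A=(0,0), D=(5.00,0)
B = A + 4.00·(cos235°, sin235°) = (-2.2943, -3.2766)
|BD| = 7.9964
circle(B,4.00) ∩ circle(D,6.00): a=2.7477, h=2.9069
  candidates: C₊=(-0.9790,0.5010) cross=23.245; C₋=(1.4032,-4.8024) cross=-23.245
  mode - wants cross < 0 → take C=(1.4032,-4.8024) (cross=-23.245)
ex = (C−B)/|BC| = (0.9244,-0.3815); ey = (0.3815,0.9244)
P = B + -1.09·ex + -1.91·ey = (-4.0305,-4.6264)

-4.03 -4.63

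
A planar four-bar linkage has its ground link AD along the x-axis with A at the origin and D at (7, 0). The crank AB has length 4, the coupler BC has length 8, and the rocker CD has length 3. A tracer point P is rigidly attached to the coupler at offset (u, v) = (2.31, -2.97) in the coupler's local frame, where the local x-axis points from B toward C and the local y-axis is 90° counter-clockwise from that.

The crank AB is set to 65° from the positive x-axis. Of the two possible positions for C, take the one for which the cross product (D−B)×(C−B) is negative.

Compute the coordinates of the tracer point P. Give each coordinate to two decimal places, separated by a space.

A=(0,0), D=(7.00,0)
B = A + 4.00·(cos65°, sin65°) = (1.6905, 3.6252)
|BD| = 6.4291
circle(B,8.00) ∩ circle(D,3.00): a=7.4920, h=2.8054
  candidates: C₊=(9.4597,1.7175) cross=18.036; C₋=(6.2959,-2.9162) cross=-18.036
  mode - wants cross < 0 → take C=(6.2959,-2.9162) (cross=-18.036)
ex = (C−B)/|BC| = (0.5757,-0.8177); ey = (0.8177,0.5757)
P = B + 2.31·ex + -2.97·ey = (0.5918,0.0266)

0.59 0.03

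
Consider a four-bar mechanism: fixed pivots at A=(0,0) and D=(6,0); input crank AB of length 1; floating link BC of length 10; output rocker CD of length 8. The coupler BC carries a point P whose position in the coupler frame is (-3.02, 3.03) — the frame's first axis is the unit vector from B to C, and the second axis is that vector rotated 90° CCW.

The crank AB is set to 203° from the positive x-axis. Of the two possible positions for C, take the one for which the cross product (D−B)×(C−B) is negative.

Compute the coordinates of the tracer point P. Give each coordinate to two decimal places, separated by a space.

A=(0,0), D=(6.00,0)
B = A + 1.00·(cos203°, sin203°) = (-0.9205, -0.3907)
|BD| = 6.9315
circle(B,10.00) ∩ circle(D,8.00): a=6.0626, h=7.9527
  candidates: C₊=(4.6842,7.8910) cross=55.124; C₋=(5.5807,-7.9890) cross=-55.124
  mode - wants cross < 0 → take C=(5.5807,-7.9890) (cross=-55.124)
ex = (C−B)/|BC| = (0.6501,-0.7598); ey = (0.7598,0.6501)
P = B + -3.02·ex + 3.03·ey = (-0.5816,3.8738)

-0.58 3.87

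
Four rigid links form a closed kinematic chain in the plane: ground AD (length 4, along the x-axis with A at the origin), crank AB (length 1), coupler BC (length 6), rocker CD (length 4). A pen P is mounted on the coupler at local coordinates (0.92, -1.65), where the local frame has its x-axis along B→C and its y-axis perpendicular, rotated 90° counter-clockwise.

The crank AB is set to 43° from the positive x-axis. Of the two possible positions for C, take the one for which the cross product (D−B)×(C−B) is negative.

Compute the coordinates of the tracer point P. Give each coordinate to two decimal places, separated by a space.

A=(0,0), D=(4.00,0)
B = A + 1.00·(cos43°, sin43°) = (0.7314, 0.6820)
|BD| = 3.3390
circle(B,6.00) ∩ circle(D,4.00): a=4.6644, h=3.7740
  candidates: C₊=(6.0683,3.4238) cross=12.602; C₋=(4.5266,-3.9652) cross=-12.602
  mode - wants cross < 0 → take C=(4.5266,-3.9652) (cross=-12.602)
ex = (C−B)/|BC| = (0.6325,-0.7745); ey = (0.7745,0.6325)
P = B + 0.92·ex + -1.65·ey = (0.0353,-1.0743)

0.04 -1.07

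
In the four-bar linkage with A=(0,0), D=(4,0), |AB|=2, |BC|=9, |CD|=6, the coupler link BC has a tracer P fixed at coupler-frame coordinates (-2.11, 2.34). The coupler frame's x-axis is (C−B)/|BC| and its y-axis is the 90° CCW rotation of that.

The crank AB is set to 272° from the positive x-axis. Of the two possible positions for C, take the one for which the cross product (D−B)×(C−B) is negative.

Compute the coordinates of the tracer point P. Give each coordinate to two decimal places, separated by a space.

A=(0,0), D=(4.00,0)
B = A + 2.00·(cos272°, sin272°) = (0.0698, -1.9988)
|BD| = 4.4093
circle(B,9.00) ∩ circle(D,6.00): a=7.3075, h=5.2536
  candidates: C₊=(4.2018,5.9966) cross=23.164; C₋=(8.9649,-3.3690) cross=-23.164
  mode - wants cross < 0 → take C=(8.9649,-3.3690) (cross=-23.164)
ex = (C−B)/|BC| = (0.9883,-0.1522); ey = (0.1522,0.9883)
P = B + -2.11·ex + 2.34·ey = (-1.6594,0.6352)

-1.66 0.64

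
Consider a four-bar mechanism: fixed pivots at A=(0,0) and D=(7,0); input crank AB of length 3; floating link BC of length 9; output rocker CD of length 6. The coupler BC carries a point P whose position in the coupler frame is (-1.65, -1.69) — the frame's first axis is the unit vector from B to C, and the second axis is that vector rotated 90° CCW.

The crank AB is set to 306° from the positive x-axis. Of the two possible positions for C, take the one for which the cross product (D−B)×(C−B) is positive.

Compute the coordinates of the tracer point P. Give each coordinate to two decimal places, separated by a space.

2.63 -4.62

A=(0,0), D=(7.00,0)
B = A + 3.00·(cos306°, sin306°) = (1.7634, -2.4271)
|BD| = 5.7717
circle(B,9.00) ∩ circle(D,6.00): a=6.7842, h=5.9140
  candidates: C₊=(5.4317,5.7914) cross=34.134; C₋=(10.4054,-4.9399) cross=-34.134
  mode + wants cross > 0 → take C=(5.4317,5.7914) (cross=34.134)
ex = (C−B)/|BC| = (0.4076,0.9132); ey = (-0.9132,0.4076)
P = B + -1.65·ex + -1.69·ey = (2.6341,-4.6226)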